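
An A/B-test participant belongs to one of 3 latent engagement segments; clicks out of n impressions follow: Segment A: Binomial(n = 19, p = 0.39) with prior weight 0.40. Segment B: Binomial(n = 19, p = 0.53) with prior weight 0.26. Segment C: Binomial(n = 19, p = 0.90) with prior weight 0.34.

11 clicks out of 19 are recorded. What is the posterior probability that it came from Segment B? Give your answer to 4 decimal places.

0.7012

P(component k | x) = π_k·f_k(x) / marginal(x), where marginal(x) = Σ_j π_j·f_j(x).
Evaluate each component's likelihood at the observed value:
  f_A = C(19,11)·0.39^11·0.61^8 = 75582·3.17476e-05·0.0191707 = 0.046001
  f_B = C(19,11)·0.53^11·0.47^8 = 75582·0.000926904·0.00238113 = 0.166815
  f_C = C(19,11)·0.90^11·0.10^8 = 75582·0.313811·1e-08 = 0.000237184
Multiply by the mixture weights:
  π_A·f_A = 0.40 × 0.046001 = 0.0184004
  π_B·f_B = 0.26 × 0.166815 = 0.043372
  π_C·f_C = 0.34 × 0.000237184 = 8.06427e-05
Sum: 0.0184004 + 0.043372 + 8.06427e-05 = 0.061853
Responsibility of Segment B: 0.043372 / 0.061853 ≈ 0.7012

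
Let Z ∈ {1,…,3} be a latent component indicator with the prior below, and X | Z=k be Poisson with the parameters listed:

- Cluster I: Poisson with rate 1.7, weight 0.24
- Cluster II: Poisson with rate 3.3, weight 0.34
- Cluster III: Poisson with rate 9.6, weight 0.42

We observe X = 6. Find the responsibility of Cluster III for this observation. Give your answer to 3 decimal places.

0.563

Apply Bayes' rule: the posterior for each component is proportional to its prior times its likelihood at x.
Poisson probabilities:
  L_I = 0.00612436
  L_II = 0.0661575
  L_III = 0.0736322
Multiply by the mixture weights:
  w_I·L_I = 0.24 × 0.00612436 = 0.00146985
  w_II·L_II = 0.34 × 0.0661575 = 0.0224936
  w_III·L_III = 0.42 × 0.0736322 = 0.0309255
Sum: 0.00146985 + 0.0224936 + 0.0309255 = 0.0548889
Responsibility of Cluster III: 0.0309255 / 0.0548889 ≈ 0.563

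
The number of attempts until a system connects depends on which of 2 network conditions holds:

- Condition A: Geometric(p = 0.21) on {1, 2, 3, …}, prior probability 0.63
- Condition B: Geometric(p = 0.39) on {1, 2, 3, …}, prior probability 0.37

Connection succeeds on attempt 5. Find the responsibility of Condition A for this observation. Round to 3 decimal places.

0.721

Posterior ∝ prior × likelihood, so P(k | x) ∝ π_k f_k(x); normalise over all components.
Geometric probabilities:
  L_A = 0.21·(1−0.21)^4 = 0.21·0.389501 = 0.0817952
  L_B = 0.39·(1−0.39)^4 = 0.39·0.138458 = 0.0539988
Weight by the priors:
  π_A·L_A = 0.63 × 0.0817952 = 0.051531
  π_B·L_B = 0.37 × 0.0539988 = 0.0199795
Denominator: 0.051531 + 0.0199795 = 0.0715105
P(Condition A | x) = 0.051531 / 0.0715105 ≈ 0.721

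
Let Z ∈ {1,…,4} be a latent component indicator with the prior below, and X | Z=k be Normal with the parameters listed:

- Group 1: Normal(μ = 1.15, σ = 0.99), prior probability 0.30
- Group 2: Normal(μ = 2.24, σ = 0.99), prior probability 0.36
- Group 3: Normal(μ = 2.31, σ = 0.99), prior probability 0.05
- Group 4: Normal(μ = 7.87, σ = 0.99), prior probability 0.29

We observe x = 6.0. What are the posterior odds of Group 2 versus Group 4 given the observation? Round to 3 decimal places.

The posterior odds equal the prior odds times the likelihood ratio: (P(Z=i)/P(Z=j))·(f_i(x)/f_j(x)).
Component likelihoods at x = 6.0:
  p_1 = (1/(0.99·√(2π)))·exp(−(6.0−1.15)²/(2·0.99²)) = 0.402972·exp(-12.00005) = 2.47582e-06
  p_2 = (1/(0.99·√(2π)))·exp(−(6.0−2.24)²/(2·0.99²)) = 0.402972·exp(-7.21233) = 0.000297168
  p_3 = (1/(0.99·√(2π)))·exp(−(6.0−2.31)²/(2·0.99²)) = 0.402972·exp(-6.94628) = 0.000387742
  p_4 = (1/(0.99·√(2π)))·exp(−(6.0−7.87)²/(2·0.99²)) = 0.402972·exp(-1.78395) = 0.0676885
Odds = (0.36/0.29) × (0.000297168/0.0676885) = 1.24138 × 0.00439023 ≈ 0.005

0.005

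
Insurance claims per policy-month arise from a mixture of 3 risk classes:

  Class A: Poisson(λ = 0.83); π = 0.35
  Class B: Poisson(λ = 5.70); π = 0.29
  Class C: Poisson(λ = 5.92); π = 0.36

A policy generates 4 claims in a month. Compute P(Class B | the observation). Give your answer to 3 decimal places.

0.448

P(component k | x) = P(Z=k)·f_k(x) / marginal(x), where marginal(x) = Σ_j P(Z=j)·f_j(x).
Component likelihoods at x = 4 claims:
  f_A = 0.00862257
  f_B = 0.147167
  f_C = 0.137421
Multiply by the mixture weights:
  P(Z=A)·f_A = 0.35 × 0.00862257 = 0.0030179
  P(Z=B)·f_B = 0.29 × 0.147167 = 0.0426784
  P(Z=C)·f_C = 0.36 × 0.137421 = 0.0494715
Normaliser: 0.0030179 + 0.0426784 + 0.0494715 = 0.0951677
So the posterior for Class B is 0.0426784 / 0.0951677 ≈ 0.448.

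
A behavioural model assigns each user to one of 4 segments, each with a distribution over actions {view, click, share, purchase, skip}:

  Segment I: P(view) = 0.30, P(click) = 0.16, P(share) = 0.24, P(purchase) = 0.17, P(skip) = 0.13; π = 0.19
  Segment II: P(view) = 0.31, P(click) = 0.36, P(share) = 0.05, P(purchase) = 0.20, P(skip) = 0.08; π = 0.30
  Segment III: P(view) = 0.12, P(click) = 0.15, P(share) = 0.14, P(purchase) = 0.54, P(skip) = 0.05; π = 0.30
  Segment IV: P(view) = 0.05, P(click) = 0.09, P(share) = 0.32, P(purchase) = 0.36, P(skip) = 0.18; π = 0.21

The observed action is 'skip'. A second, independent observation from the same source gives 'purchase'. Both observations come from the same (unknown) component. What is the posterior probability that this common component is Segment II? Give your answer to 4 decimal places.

0.1563

By Bayes' theorem, P(k | x) = π_k f_k(x) / Σ_j π_j f_j(x).
Since both observations come from the same component, the likelihood for component k is f_k(x₁)·f_k(x₂).
  f_I = [P(skip | comp) = 0.13] × [0.17] = 0.0221
  f_II = [P(skip | comp) = 0.08] × [0.2] = 0.016
  f_III = [P(skip | comp) = 0.05] × [0.54] = 0.027
  f_IV = [P(skip | comp) = 0.18] × [0.36] = 0.0648
Multiply by the mixture weights:
  π_I·f_I = 0.19 × 0.0221 = 0.004199
  π_II·f_II = 0.30 × 0.016 = 0.0048
  π_III·f_III = 0.30 × 0.027 = 0.0081
  π_IV·f_IV = 0.21 × 0.0648 = 0.013608
Sum: 0.004199 + 0.0048 + 0.0081 + 0.013608 = 0.030707
P(Segment II | data) = 0.0048 / 0.030707 ≈ 0.1563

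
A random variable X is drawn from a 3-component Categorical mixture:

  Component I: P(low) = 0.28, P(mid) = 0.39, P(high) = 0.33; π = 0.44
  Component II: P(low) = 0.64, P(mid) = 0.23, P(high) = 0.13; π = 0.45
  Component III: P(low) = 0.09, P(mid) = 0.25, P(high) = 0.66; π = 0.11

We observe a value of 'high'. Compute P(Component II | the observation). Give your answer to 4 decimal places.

0.2117

P(component k | x) = w_k·f_k(x) / marginal(x), where marginal(x) = Σ_j w_j·f_j(x).
Categorical probabilities:
  L_I = P(high | comp) = 0.33
  L_II = P(high | comp) = 0.13
  L_III = P(high | comp) = 0.66
Weight by the priors:
  w_I·L_I = 0.44 × 0.33 = 0.1452
  w_II·L_II = 0.45 × 0.13 = 0.0585
  w_III·L_III = 0.11 × 0.66 = 0.0726
Normaliser: 0.1452 + 0.0585 + 0.0726 = 0.2763
P(Component II | 'high') = 0.0585 / 0.2763 ≈ 0.2117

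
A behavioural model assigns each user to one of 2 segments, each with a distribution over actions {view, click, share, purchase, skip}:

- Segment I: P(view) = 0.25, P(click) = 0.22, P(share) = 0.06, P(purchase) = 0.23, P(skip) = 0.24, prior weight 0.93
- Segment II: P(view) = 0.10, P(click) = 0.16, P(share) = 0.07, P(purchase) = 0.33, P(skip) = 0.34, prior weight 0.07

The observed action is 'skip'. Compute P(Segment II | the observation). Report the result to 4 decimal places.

The responsibility of component k is π_k f_k(x) divided by Σ_j π_j f_j(x).
Component likelihoods at x = 'skip':
  p_I = P(skip | comp) = 0.24
  p_II = P(skip | comp) = 0.34
Weight by the priors:
  π_I·p_I = 0.93 × 0.24 = 0.2232
  π_II·p_II = 0.07 × 0.34 = 0.0238
Evidence: 0.2232 + 0.0238 = 0.247
P(Segment II | 'skip') ≈ 0.0964

0.0964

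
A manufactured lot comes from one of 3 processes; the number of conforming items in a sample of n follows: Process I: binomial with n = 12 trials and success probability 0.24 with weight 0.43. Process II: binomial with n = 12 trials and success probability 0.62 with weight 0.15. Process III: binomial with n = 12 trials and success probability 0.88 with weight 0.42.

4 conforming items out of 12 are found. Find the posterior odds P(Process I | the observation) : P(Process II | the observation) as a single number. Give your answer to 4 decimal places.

16.4777

The posterior odds equal the prior odds times the likelihood ratio: (P(Z=i)/P(Z=j))·(f_i(x)/f_j(x)).
Binomial probabilities:
  p_I = C(12,4)·0.24^4·0.76^8 = 495·0.00331776·0.111303 = 0.182793
  p_II = C(12,4)·0.62^4·0.38^8 = 495·0.147763·0.000434779 = 0.031801
  p_III = C(12,4)·0.88^4·0.12^8 = 495·0.599695·4.29982e-08 = 1.2764e-05
Posterior odds = (P(Z=I)·p_I) / (P(Z=II)·p_II) = (0.43·0.182793) / (0.15·0.031801) = 0.0786009 / 0.00477015 ≈ 16.4777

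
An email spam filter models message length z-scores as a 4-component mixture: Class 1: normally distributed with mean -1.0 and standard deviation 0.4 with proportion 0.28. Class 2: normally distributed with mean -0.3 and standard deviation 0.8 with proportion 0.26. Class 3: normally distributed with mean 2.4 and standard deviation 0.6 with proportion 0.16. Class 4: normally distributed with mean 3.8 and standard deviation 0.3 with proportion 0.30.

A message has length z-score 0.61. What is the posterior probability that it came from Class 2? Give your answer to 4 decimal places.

0.9808

Posterior ∝ prior × likelihood, so P(k | x) ∝ w_k f_k(x); normalise over all components.
Evaluate each component's likelihood at the observed value:
  L_1 = (1/(0.4·√(2π)))·exp(−(0.61−-1.0)²/(2·0.4²)) = 0.997356·exp(-8.10031) = 0.000302642
  L_2 = (1/(0.8·√(2π)))·exp(−(0.61−-0.3)²/(2·0.8²)) = 0.498678·exp(-0.64695) = 0.261127
  L_3 = (1/(0.6·√(2π)))·exp(−(0.61−2.4)²/(2·0.6²)) = 0.664904·exp(-4.45014) = 0.00776405
  L_4 = (1/(0.3·√(2π)))·exp(−(0.61−3.8)²/(2·0.3²)) = 1.329808·exp(-56.53389) = 3.72763e-25
Unnormalised posteriors:
  w_1·L_1 = 0.28 × 0.000302642 = 8.47397e-05
  w_2·L_2 = 0.26 × 0.261127 = 0.067893
  w_3·L_3 = 0.16 × 0.00776405 = 0.00124225
  w_4·L_4 = 0.30 × 3.72763e-25 = 1.11829e-25
Normaliser: 8.47397e-05 + 0.067893 + 0.00124225 + 1.11829e-25 = 0.06922
P(Class 2 | data) ≈ 0.9808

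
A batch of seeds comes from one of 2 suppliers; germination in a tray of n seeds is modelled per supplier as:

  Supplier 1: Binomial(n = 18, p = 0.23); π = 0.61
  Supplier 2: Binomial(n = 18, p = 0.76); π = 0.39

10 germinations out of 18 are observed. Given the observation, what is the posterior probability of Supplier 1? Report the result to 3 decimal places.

P(component k | x) = π_k·f_k(x) / marginal(x), where marginal(x) = Σ_j π_j·f_j(x).
Binomial probabilities:
  p_1 = C(18,10)·0.23^10·0.77^8 = 43758·4.14265e-07·0.123574 = 0.00224007
  p_2 = C(18,10)·0.76^10·0.24^8 = 43758·0.0642889·1.10075e-05 = 0.0309659
Weight by the priors:
  π_1·p_1 = 0.61 × 0.00224007 = 0.00136644
  π_2·p_2 = 0.39 × 0.0309659 = 0.0120767
Evidence: 0.00136644 + 0.0120767 = 0.0134431
P(Supplier 1 | 10 germinations out of 18) = 0.00136644 / 0.0134431 ≈ 0.102

0.102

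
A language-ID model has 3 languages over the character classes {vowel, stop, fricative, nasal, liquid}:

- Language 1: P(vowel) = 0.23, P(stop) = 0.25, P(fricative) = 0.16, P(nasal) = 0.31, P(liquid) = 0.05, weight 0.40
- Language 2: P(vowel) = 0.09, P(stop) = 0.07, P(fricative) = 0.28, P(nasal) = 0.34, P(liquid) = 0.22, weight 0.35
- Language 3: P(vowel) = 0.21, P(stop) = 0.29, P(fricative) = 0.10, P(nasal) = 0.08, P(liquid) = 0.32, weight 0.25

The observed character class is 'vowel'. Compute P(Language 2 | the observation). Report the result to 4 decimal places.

0.1790

By Bayes' theorem, P(k | x) = π_k f_k(x) / Σ_j π_j f_j(x).
Evaluate each component's likelihood at the observed value:
  f_1 = 0.23
  f_2 = 0.09
  f_3 = 0.21
Prior × likelihood for each component:
  π_1·f_1 = 0.40 × 0.23 = 0.092
  π_2·f_2 = 0.35 × 0.09 = 0.0315
  π_3·f_3 = 0.25 × 0.21 = 0.0525
Marginal: 0.092 + 0.0315 + 0.0525 = 0.176
Responsibility of Language 2: 0.0315 / 0.176 ≈ 0.1790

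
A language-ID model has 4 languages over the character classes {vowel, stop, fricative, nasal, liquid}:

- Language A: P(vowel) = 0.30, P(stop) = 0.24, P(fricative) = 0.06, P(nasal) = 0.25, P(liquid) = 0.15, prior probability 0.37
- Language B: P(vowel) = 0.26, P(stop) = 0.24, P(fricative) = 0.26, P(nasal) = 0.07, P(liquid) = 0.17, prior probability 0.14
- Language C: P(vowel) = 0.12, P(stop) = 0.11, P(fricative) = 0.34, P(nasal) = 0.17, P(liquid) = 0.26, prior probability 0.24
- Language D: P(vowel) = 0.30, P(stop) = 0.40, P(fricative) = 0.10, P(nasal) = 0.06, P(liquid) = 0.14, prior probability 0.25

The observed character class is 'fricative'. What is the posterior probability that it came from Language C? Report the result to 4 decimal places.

Apply Bayes' rule: the posterior for each component is proportional to its prior times its likelihood at x.
Evaluate each component's likelihood at the observed value:
  p_A = P(fricative | comp) = 0.06
  p_B = P(fricative | comp) = 0.26
  p_C = P(fricative | comp) = 0.34
  p_D = P(fricative | comp) = 0.10
Unnormalised posteriors:
  π_A·p_A = 0.37 × 0.06 = 0.0222
  π_B·p_B = 0.14 × 0.26 = 0.0364
  π_C·p_C = 0.24 × 0.34 = 0.0816
  π_D·p_D = 0.25 × 0.1 = 0.025
Evidence: 0.0222 + 0.0364 + 0.0816 + 0.025 = 0.1652
Responsibility of Language C: 0.0816 / 0.1652 ≈ 0.4939

0.4939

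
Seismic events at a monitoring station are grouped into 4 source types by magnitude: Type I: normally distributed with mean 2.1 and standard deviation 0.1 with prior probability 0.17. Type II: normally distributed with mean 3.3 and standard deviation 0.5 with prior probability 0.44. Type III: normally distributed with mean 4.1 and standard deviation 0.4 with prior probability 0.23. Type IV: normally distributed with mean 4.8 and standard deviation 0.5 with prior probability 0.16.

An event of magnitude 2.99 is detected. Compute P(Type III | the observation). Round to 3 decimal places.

By Bayes' theorem, P(k | x) = w_k f_k(x) / Σ_j w_j f_j(x).
Normal densities:
  p_I = 2.51581e-17
  p_II = 0.658368
  p_III = 0.0212168
  p_IV = 0.00113856
Multiply by the mixture weights:
  w_I·p_I = 0.17 × 2.51581e-17 = 4.27687e-18
  w_II·p_II = 0.44 × 0.658368 = 0.289682
  w_III·p_III = 0.23 × 0.0212168 = 0.00487987
  w_IV·p_IV = 0.16 × 0.00113856 = 0.00018217
Denominator: 4.27687e-18 + 0.289682 + 0.00487987 + 0.00018217 = 0.294744
P(Type III | x) ≈ 0.017

0.017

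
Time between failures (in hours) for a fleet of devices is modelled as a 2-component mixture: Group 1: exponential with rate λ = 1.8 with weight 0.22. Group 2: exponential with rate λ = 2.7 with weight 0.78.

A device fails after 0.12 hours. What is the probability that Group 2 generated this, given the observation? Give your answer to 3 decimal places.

0.827

The responsibility of component k is π_k f_k(x) divided by Σ_j π_j f_j(x).
Exponential densities:
  L_1 = 1.8·e^(−1.8·0.12) = 1.8·e^(−0.2160) = 1.45032
  L_2 = 2.7·e^(−2.7·0.12) = 2.7·e^(−0.3240) = 1.95278
Multiply by the mixture weights:
  π_1·L_1 = 0.22 × 1.45032 = 0.319071
  π_2·L_2 = 0.78 × 1.95278 = 1.52317
Marginal: 0.319071 + 1.52317 = 1.84224
P(Group 2 | 0.12 hours) ≈ 0.827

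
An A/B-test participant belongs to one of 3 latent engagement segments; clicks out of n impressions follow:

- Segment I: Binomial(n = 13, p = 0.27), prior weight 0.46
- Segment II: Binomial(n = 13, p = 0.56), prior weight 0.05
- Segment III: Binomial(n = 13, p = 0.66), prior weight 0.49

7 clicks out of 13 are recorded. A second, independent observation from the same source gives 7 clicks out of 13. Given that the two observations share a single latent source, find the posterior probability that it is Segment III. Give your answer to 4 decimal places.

0.7944

Posterior ∝ prior × likelihood, so P(k | x) ∝ w_k f_k(x); normalise over all components.
Since both observations come from the same component, the likelihood for component k is f_k(x₁)·f_k(x₂).
  f_I = [0.0271644] × [0.0271644] = 0.000737907
  f_II = [0.215055] × [0.215055] = 0.0462487
  f_III = [0.14461] × [0.14461] = 0.0209121
Prior × likelihood for each component:
  w_I·f_I = 0.46 × 0.000737907 = 0.000339437
  w_II·f_II = 0.05 × 0.0462487 = 0.00231243
  w_III·f_III = 0.49 × 0.0209121 = 0.0102469
Evidence: 0.000339437 + 0.00231243 + 0.0102469 = 0.0128988
So the posterior for Segment III is 0.0102469 / 0.0128988 ≈ 0.7944.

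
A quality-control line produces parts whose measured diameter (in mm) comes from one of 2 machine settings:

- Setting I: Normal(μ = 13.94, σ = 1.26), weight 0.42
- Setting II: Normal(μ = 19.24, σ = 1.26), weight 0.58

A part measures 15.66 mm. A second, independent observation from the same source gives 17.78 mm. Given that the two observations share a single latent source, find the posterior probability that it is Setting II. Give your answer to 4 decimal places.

0.7669

Posterior ∝ prior × likelihood, so P(k | x) ∝ w_k f_k(x); normalise over all components.
Since both observations come from the same component, the likelihood for component k is f_k(x₁)·f_k(x₂).
  p_I = [0.124709] × [0.00304565] = 0.00037982
  p_II = [0.00559178] × [0.161803] = 0.000904765
Multiply by the mixture weights:
  w_I·p_I = 0.42 × 0.00037982 = 0.000159525
  w_II·p_II = 0.58 × 0.000904765 = 0.000524764
Denominator: 0.000159525 + 0.000524764 = 0.000684288
P(Setting II | x₁, x₂) ≈ 0.7669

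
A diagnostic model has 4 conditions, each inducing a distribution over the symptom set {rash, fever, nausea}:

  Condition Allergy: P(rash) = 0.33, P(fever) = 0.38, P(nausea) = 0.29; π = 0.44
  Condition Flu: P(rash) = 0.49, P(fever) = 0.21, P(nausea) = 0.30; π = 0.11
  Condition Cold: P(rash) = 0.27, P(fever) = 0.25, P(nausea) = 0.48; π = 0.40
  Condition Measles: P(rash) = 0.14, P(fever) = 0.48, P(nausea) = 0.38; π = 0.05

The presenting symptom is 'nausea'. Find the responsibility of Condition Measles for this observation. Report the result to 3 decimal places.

The responsibility of component k is π_k f_k(x) divided by Σ_j π_j f_j(x).
Evaluate each component's likelihood at the observed value:
  L_Allergy = P(nausea | comp) = 0.29
  L_Flu = P(nausea | comp) = 0.30
  L_Cold = P(nausea | comp) = 0.48
  L_Measles = P(nausea | comp) = 0.38
Multiply by the mixture weights:
  π_Allergy·L_Allergy = 0.44 × 0.29 = 0.1276
  π_Flu·L_Flu = 0.11 × 0.3 = 0.033
  π_Cold·L_Cold = 0.40 × 0.48 = 0.192
  π_Measles·L_Measles = 0.05 × 0.38 = 0.019
Denominator: 0.1276 + 0.033 + 0.192 + 0.019 = 0.3716
P(Condition Measles | x) = 0.019 / 0.3716 ≈ 0.051

0.051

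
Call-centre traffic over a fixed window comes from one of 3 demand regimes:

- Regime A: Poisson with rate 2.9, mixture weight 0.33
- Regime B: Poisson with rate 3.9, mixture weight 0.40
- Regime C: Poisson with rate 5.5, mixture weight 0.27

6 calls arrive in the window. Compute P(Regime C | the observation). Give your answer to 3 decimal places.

0.437

Apply Bayes' rule: the posterior for each component is proportional to its prior times its likelihood at x.
Poisson probabilities:
  L_A = e^(−2.9)·2.9^6/6! = 0.0454571
  L_B = e^(−3.9)·3.9^6/6! = 0.0989251
  L_C = e^(−5.5)·5.5^6/6! = 0.157117
Multiply by the mixture weights:
  w_A·L_A = 0.33 × 0.0454571 = 0.0150008
  w_B·L_B = 0.40 × 0.0989251 = 0.0395701
  w_C·L_C = 0.27 × 0.157117 = 0.0424217
Marginal: 0.0150008 + 0.0395701 + 0.0424217 = 0.0969926
So the posterior for Regime C is 0.0424217 / 0.0969926 ≈ 0.437.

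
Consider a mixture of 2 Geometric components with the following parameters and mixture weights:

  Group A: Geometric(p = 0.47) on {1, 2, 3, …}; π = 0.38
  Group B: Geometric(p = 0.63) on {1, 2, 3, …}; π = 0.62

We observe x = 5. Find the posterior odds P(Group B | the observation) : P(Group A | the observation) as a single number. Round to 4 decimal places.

The posterior odds equal the prior odds times the likelihood ratio: (π_i/π_j)·(f_i(x)/f_j(x)).
Component likelihoods at x = 5:
  p_A = 0.47·(1−0.47)^4 = 0.47·0.0789048 = 0.0370853
  p_B = 0.63·(1−0.63)^4 = 0.63·0.0187416 = 0.0118072
Posterior odds = (π_B·p_B) / (π_A·p_A) = (0.62·0.0118072) / (0.38·0.0370853) = 0.00732047 / 0.0140924 ≈ 0.5195

0.5195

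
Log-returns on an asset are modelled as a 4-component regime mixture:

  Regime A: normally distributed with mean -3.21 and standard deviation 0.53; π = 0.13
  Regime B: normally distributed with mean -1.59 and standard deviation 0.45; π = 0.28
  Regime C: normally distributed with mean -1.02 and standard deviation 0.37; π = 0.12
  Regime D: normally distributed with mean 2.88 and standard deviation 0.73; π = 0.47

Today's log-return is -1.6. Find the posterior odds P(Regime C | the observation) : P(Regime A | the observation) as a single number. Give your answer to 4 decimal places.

39.0412

The posterior odds equal the prior odds times the likelihood ratio: (π_i/π_j)·(f_i(x)/f_j(x)).
Normal densities:
  L_A = (1/(0.53·√(2π)))·exp(−(-1.6−-3.21)²/(2·0.53²)) = 0.752721·exp(-4.61392) = 0.00746164
  L_B = (1/(0.45·√(2π)))·exp(−(-1.6−-1.59)²/(2·0.45²)) = 0.886538·exp(-0.00025) = 0.88632
  L_C = (1/(0.37·√(2π)))·exp(−(-1.6−-1.02)²/(2·0.37²)) = 1.078222·exp(-1.22863) = 0.315587
  L_D = (1/(0.73·√(2π)))·exp(−(-1.6−2.88)²/(2·0.73²)) = 0.546496·exp(-18.83130) = 3.62458e-09
Odds = (0.12/0.13) × (0.315587/0.00746164) = 0.923077 × 42.2946 ≈ 39.0412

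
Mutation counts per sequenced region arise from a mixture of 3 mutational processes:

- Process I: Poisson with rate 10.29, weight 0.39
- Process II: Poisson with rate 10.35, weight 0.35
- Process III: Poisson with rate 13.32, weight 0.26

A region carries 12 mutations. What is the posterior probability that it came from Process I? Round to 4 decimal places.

The responsibility of component k is P(Z=k) f_k(x) divided by Σ_j P(Z=j) f_j(x).
Poisson probabilities:
  L_I = e^(−10.29)·10.29^12/12! = 0.0999441
  L_II = e^(−10.35)·10.35^12/12! = 0.100925
  L_III = e^(−13.32)·13.32^12/12! = 0.106884
Prior × likelihood for each component:
  P(Z=I)·L_I = 0.39 × 0.0999441 = 0.0389782
  P(Z=II)·L_II = 0.35 × 0.100925 = 0.0353238
  P(Z=III)·L_III = 0.26 × 0.106884 = 0.0277897
Marginal: 0.0389782 + 0.0353238 + 0.0277897 = 0.102092
So the posterior for Process I is 0.0389782 / 0.102092 ≈ 0.3818.

0.3818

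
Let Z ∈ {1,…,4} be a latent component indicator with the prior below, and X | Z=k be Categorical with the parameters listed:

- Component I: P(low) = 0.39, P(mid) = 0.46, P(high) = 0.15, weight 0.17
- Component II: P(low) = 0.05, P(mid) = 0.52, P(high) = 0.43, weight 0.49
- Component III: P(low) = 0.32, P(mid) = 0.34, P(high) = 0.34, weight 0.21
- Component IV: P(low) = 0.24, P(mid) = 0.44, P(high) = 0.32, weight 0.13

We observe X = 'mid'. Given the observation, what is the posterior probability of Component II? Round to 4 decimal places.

0.5520

Posterior ∝ prior × likelihood, so P(k | x) ∝ π_k f_k(x); normalise over all components.
Component likelihoods at x = 'mid':
  L_I = 0.46
  L_II = 0.52
  L_III = 0.34
  L_IV = 0.44
Unnormalised posteriors:
  π_I·L_I = 0.17 × 0.46 = 0.0782
  π_II·L_II = 0.49 × 0.52 = 0.2548
  π_III·L_III = 0.21 × 0.34 = 0.0714
  π_IV·L_IV = 0.13 × 0.44 = 0.0572
Marginal: 0.0782 + 0.2548 + 0.0714 + 0.0572 = 0.4616
So the posterior for Component II is 0.2548 / 0.4616 ≈ 0.5520.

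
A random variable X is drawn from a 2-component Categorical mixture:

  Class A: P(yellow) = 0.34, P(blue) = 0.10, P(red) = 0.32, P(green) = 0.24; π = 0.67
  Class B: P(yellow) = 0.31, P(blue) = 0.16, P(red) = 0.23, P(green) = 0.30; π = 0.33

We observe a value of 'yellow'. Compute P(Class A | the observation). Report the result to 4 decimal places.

P(component k | x) = P(Z=k)·f_k(x) / marginal(x), where marginal(x) = Σ_j P(Z=j)·f_j(x).
Categorical probabilities:
  f_A = P(yellow | comp) = 0.34
  f_B = P(yellow | comp) = 0.31
Multiply by the mixture weights:
  P(Z=A)·f_A = 0.67 × 0.34 = 0.2278
  P(Z=B)·f_B = 0.33 × 0.31 = 0.1023
Denominator: 0.2278 + 0.1023 = 0.3301
So the posterior for Class A is 0.2278 / 0.3301 ≈ 0.6901.

0.6901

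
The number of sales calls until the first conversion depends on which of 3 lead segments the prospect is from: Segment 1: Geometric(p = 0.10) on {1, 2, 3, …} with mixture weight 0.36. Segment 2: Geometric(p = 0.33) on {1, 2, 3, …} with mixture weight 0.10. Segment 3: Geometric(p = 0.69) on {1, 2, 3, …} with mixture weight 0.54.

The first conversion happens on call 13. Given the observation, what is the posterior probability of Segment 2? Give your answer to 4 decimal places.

0.0259

Apply Bayes' rule: the posterior for each component is proportional to its prior times its likelihood at x.
Evaluate each component's likelihood at the observed value:
  L_1 = 0.10·(1−0.10)^12 = 0.10·0.28243 = 0.028243
  L_2 = 0.33·(1−0.33)^12 = 0.33·0.00818272 = 0.0027003
  L_3 = 0.69·(1−0.69)^12 = 0.69·7.87663e-07 = 5.43487e-07
Prior × likelihood for each component:
  w_1·L_1 = 0.36 × 0.028243 = 0.0101675
  w_2·L_2 = 0.10 × 0.0027003 = 0.00027003
  w_3·L_3 = 0.54 × 5.43487e-07 = 2.93483e-07
Evidence: 0.0101675 + 0.00027003 + 2.93483e-07 = 0.0104378
P(Segment 2 | the observation) = 0.00027003 / 0.0104378 ≈ 0.0259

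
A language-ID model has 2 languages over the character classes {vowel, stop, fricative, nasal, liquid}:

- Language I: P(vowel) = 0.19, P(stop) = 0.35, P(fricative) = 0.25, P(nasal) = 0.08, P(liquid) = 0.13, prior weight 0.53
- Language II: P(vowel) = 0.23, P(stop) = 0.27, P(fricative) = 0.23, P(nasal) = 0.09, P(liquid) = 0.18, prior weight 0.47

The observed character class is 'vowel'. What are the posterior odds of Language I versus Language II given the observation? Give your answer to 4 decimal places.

0.9315

The posterior odds equal the prior odds times the likelihood ratio: (π_i/π_j)·(f_i(x)/f_j(x)).
Evaluate each component's likelihood at the observed value:
  p_I = P(vowel | comp) = 0.19
  p_II = P(vowel | comp) = 0.23
0.1007 / 0.1081 ≈ 0.9315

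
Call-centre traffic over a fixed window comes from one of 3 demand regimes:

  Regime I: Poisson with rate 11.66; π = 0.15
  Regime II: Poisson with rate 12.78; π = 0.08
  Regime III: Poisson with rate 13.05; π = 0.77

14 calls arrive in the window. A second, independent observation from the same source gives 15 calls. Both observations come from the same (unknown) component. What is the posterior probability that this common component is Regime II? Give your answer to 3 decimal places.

The responsibility of component k is P(Z=k) f_k(x) divided by Σ_j P(Z=j) f_j(x).
Since both observations come from the same component, the likelihood for component k is f_k(x₁)·f_k(x₂).
  p_I = [0.0850154] × [0.0660853] = 0.00561827
  p_II = [0.100171] × [0.0853453] = 0.00854909
  p_III = [0.10247] × [0.0891487] = 0.00913505
Weight by the priors:
  P(Z=I)·p_I = 0.15 × 0.00561827 = 0.000842741
  P(Z=II)·p_II = 0.08 × 0.00854909 = 0.000683927
  P(Z=III)·p_III = 0.77 × 0.00913505 = 0.00703399
Denominator: 0.000842741 + 0.000683927 + 0.00703399 = 0.00856066
So the posterior for Regime II is 0.000683927 / 0.00856066 ≈ 0.080.

0.080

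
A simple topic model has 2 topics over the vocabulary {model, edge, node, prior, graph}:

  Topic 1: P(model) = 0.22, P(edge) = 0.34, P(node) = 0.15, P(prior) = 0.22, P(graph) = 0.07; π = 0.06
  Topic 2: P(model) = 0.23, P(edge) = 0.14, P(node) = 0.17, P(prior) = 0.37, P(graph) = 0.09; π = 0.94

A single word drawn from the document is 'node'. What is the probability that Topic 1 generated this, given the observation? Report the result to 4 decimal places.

By Bayes' theorem, P(k | x) = π_k f_k(x) / Σ_j π_j f_j(x).
Evaluate each component's likelihood at the observed value:
  p_1 = P(node | comp) = 0.15
  p_2 = P(node | comp) = 0.17
Weight by the priors:
  π_1·p_1 = 0.06 × 0.15 = 0.009
  π_2·p_2 = 0.94 × 0.17 = 0.1598
Denominator: 0.009 + 0.1598 = 0.1688
P(Topic 1 | 'node') ≈ 0.0533

0.0533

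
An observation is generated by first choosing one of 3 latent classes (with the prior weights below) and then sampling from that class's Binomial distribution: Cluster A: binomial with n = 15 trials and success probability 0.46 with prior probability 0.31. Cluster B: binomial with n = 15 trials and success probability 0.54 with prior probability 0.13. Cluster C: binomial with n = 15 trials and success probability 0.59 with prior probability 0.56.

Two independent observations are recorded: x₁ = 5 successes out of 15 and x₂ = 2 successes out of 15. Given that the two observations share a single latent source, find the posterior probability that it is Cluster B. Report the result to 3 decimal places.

0.031

P(component k | x) = π_k·f_k(x) / marginal(x), where marginal(x) = Σ_j π_j·f_j(x).
Since both observations come from the same component, the likelihood for component k is f_k(x₁)·f_k(x₂).
  L_A = [0.130401] × [0.00737605] = 0.000961847
  L_B = [0.0584928] × [0.00126424] = 7.39488e-05
  L_C = [0.0288173] × [0.00033813] = 9.744e-06
Weight by the priors:
  π_A·L_A = 0.31 × 0.000961847 = 0.000298173
  π_B·L_B = 0.13 × 7.39488e-05 = 9.61334e-06
  π_C·L_C = 0.56 × 9.744e-06 = 5.45664e-06
Evidence: 0.000298173 + 9.61334e-06 + 5.45664e-06 = 0.000313243
P(Cluster B | x₁,x₂) ≈ 0.031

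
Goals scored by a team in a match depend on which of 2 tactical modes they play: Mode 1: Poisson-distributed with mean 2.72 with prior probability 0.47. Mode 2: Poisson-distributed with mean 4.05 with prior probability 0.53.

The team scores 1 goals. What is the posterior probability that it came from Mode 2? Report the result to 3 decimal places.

0.308

By Bayes' theorem, P(k | x) = π_k f_k(x) / Σ_j π_j f_j(x).
Evaluate each component's likelihood at the observed value:
  L_1 = e^(−2.72)·2.72^1/1! = 0.179179
  L_2 = e^(−4.05)·4.05^1/1! = 0.0705606
Weight by the priors:
  π_1·L_1 = 0.47 × 0.179179 = 0.0842143
  π_2·L_2 = 0.53 × 0.0705606 = 0.0373971
Denominator: 0.0842143 + 0.0373971 = 0.121611
Responsibility of Mode 2: 0.0373971 / 0.121611 ≈ 0.308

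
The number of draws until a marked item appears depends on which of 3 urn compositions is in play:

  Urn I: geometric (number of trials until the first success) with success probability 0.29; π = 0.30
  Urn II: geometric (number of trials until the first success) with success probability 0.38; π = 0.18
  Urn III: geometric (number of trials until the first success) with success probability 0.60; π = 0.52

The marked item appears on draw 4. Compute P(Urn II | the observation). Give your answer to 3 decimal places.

0.242

By Bayes' theorem, P(k | x) = w_k f_k(x) / Σ_j w_j f_j(x).
Evaluate each component's likelihood at the observed value:
  p_I = 0.103794
  p_II = 0.0905646
  p_III = 0.0384
Unnormalised posteriors:
  w_I·p_I = 0.30 × 0.103794 = 0.0311383
  w_II·p_II = 0.18 × 0.0905646 = 0.0163016
  w_III·p_III = 0.52 × 0.0384 = 0.019968
Denominator: 0.0311383 + 0.0163016 + 0.019968 = 0.0674079
P(Urn II | x) = 0.0163016 / 0.0674079 ≈ 0.242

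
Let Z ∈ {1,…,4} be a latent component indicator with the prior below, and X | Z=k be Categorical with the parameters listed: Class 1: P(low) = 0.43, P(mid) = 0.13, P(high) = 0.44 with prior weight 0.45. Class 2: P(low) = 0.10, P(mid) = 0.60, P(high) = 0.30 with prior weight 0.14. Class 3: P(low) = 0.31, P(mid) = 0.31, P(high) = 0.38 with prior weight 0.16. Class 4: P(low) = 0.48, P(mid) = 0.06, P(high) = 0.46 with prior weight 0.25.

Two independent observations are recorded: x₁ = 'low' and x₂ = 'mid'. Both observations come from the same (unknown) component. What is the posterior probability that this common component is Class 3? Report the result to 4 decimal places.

Apply Bayes' rule: the posterior for each component is proportional to its prior times its likelihood at x.
Since both observations come from the same component, the likelihood for component k is f_k(x₁)·f_k(x₂).
  L_1 = [P(low | comp) = 0.43] × [0.13] = 0.0559
  L_2 = [P(low | comp) = 0.10] × [0.6] = 0.06
  L_3 = [P(low | comp) = 0.31] × [0.31] = 0.0961
  L_4 = [P(low | comp) = 0.48] × [0.06] = 0.0288
Unnormalised posteriors:
  π_1·L_1 = 0.45 × 0.0559 = 0.025155
  π_2·L_2 = 0.14 × 0.06 = 0.0084
  π_3·L_3 = 0.16 × 0.0961 = 0.015376
  π_4·L_4 = 0.25 × 0.0288 = 0.0072
Normaliser: 0.025155 + 0.0084 + 0.015376 + 0.0072 = 0.056131
P(Class 3 | x₁, x₂) ≈ 0.2739

0.2739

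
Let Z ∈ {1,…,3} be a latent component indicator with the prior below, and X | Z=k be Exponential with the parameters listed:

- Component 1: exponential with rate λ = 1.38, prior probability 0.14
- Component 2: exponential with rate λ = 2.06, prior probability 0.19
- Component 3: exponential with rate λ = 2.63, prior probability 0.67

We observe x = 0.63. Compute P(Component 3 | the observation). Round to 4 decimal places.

0.6414

The responsibility of component k is P(Z=k) f_k(x) divided by Σ_j P(Z=j) f_j(x).
Component likelihoods at x = 0.63:
  p_1 = 1.38·e^(−1.38·0.63) = 1.38·e^(−0.8694) = 0.5785
  p_2 = 2.06·e^(−2.06·0.63) = 2.06·e^(−1.2978) = 0.562652
  p_3 = 2.63·e^(−2.63·0.63) = 2.63·e^(−1.6569) = 0.501618
Unnormalised posteriors:
  P(Z=1)·p_1 = 0.14 × 0.5785 = 0.08099
  P(Z=2)·p_2 = 0.19 × 0.562652 = 0.106904
  P(Z=3)·p_3 = 0.67 × 0.501618 = 0.336084
Denominator: 0.08099 + 0.106904 + 0.336084 = 0.523978
Responsibility of Component 3: 0.336084 / 0.523978 ≈ 0.6414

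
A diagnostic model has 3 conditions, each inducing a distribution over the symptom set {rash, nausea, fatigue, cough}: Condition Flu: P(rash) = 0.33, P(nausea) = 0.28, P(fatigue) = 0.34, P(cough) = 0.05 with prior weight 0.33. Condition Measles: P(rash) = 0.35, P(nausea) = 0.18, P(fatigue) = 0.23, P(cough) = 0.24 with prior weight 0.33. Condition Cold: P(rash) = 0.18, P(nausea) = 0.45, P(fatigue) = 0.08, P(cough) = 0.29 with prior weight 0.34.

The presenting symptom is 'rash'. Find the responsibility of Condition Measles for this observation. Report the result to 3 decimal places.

0.404

Posterior ∝ prior × likelihood, so P(k | x) ∝ π_k f_k(x); normalise over all components.
Evaluate each component's likelihood at the observed value:
  p_Flu = 0.33
  p_Measles = 0.35
  p_Cold = 0.18
Prior × likelihood for each component:
  π_Flu·p_Flu = 0.33 × 0.33 = 0.1089
  π_Measles·p_Measles = 0.33 × 0.35 = 0.1155
  π_Cold·p_Cold = 0.34 × 0.18 = 0.0612
Denominator: 0.1089 + 0.1155 + 0.0612 = 0.2856
So the posterior for Condition Measles is 0.1155 / 0.2856 ≈ 0.404.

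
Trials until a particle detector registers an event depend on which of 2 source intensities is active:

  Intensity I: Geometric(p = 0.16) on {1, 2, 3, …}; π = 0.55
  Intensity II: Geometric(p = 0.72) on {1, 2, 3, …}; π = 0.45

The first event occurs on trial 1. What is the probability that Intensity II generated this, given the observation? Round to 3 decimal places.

Apply Bayes' rule: the posterior for each component is proportional to its prior times its likelihood at x.
Geometric probabilities:
  f_I = 0.16
  f_II = 0.72
Prior × likelihood for each component:
  π_I·f_I = 0.55 × 0.16 = 0.088
  π_II·f_II = 0.45 × 0.72 = 0.324
Evidence: 0.088 + 0.324 = 0.412
P(Intensity II | the observation) = 0.324 / 0.412 ≈ 0.786

0.786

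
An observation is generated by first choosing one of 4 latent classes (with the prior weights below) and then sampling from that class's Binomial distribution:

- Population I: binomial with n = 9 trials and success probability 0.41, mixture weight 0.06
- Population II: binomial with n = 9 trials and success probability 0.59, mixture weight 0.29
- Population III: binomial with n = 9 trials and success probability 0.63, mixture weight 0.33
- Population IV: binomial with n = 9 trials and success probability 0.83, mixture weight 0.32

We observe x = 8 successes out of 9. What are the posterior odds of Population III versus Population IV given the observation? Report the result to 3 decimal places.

The posterior odds equal the prior odds times the likelihood ratio: (P(Z=i)/P(Z=j))·(f_i(x)/f_j(x)).
Evaluate each component's likelihood at the observed value:
  p_I = C(9,8)·0.41^8·0.59^1 = 9·0.000798493·0.59 = 0.00424
  p_II = C(9,8)·0.59^8·0.41^1 = 9·0.014683·0.41 = 0.0541804
  p_III = C(9,8)·0.63^8·0.37^1 = 9·0.0248156·0.37 = 0.0826359
  p_IV = C(9,8)·0.83^8·0.17^1 = 9·0.225229·0.17 = 0.344601
0.0272698 / 0.110272 ≈ 0.247

0.247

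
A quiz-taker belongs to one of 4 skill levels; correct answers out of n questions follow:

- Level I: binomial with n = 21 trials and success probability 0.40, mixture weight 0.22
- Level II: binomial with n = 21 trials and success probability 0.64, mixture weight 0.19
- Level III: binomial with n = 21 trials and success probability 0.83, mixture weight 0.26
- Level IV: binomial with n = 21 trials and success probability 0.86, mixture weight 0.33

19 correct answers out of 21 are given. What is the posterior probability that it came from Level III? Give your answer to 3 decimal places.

0.369

By Bayes' theorem, P(k | x) = π_k f_k(x) / Σ_j π_j f_j(x).
Binomial probabilities:
  L_I = 2.07808e-06
  L_II = 0.00565254
  L_III = 0.176036
  L_IV = 0.234394
Prior × likelihood for each component:
  π_I·L_I = 0.22 × 2.07808e-06 = 4.57177e-07
  π_II·L_II = 0.19 × 0.00565254 = 0.00107398
  π_III·L_III = 0.26 × 0.176036 = 0.0457693
  π_IV·L_IV = 0.33 × 0.234394 = 0.0773499
Marginal: 4.57177e-07 + 0.00107398 + 0.0457693 + 0.0773499 = 0.124194
Responsibility of Level III: 0.0457693 / 0.124194 ≈ 0.369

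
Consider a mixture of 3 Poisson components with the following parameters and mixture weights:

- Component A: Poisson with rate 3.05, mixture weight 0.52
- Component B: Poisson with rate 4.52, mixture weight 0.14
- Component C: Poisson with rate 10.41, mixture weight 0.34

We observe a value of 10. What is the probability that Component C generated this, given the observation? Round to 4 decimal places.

Posterior ∝ prior × likelihood, so P(k | x) ∝ P(Z=k) f_k(x); normalise over all components.
Poisson probabilities:
  L_A = 0.000909153
  L_B = 0.010681
  L_C = 0.124091
Prior × likelihood for each component:
  P(Z=A)·L_A = 0.52 × 0.000909153 = 0.00047276
  P(Z=B)·L_B = 0.14 × 0.010681 = 0.00149533
  P(Z=C)·L_C = 0.34 × 0.124091 = 0.0421908
Sum: 0.00047276 + 0.00149533 + 0.0421908 = 0.0441589
P(Component C | x) ≈ 0.9554

0.9554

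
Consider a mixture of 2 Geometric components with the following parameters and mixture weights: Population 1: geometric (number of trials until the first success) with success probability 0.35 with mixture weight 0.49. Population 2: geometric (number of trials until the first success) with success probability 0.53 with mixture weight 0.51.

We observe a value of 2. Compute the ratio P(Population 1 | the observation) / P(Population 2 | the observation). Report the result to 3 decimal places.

0.877

The posterior odds equal the prior odds times the likelihood ratio: (P(Z=i)/P(Z=j))·(f_i(x)/f_j(x)).
Component likelihoods at x = 2:
  L_1 = 0.35·(1−0.35)^1 = 0.35·0.65 = 0.2275
  L_2 = 0.53·(1−0.53)^1 = 0.53·0.47 = 0.2491
0.111475 / 0.127041 ≈ 0.877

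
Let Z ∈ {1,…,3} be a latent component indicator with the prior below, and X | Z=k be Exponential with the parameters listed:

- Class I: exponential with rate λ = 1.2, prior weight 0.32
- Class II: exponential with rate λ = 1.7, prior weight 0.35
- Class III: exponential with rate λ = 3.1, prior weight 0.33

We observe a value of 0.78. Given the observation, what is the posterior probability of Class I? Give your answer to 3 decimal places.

By Bayes' theorem, P(k | x) = P(Z=k) f_k(x) / Σ_j P(Z=j) f_j(x).
Evaluate each component's likelihood at the observed value:
  f_I = 1.2·e^(−1.2·0.78) = 1.2·e^(−0.9360) = 0.470632
  f_II = 1.7·e^(−1.7·0.78) = 1.7·e^(−1.3260) = 0.451413
  f_III = 3.1·e^(−3.1·0.78) = 3.1·e^(−2.4180) = 0.276209
Weight by the priors:
  P(Z=I)·f_I = 0.32 × 0.470632 = 0.150602
  P(Z=II)·f_II = 0.35 × 0.451413 = 0.157995
  P(Z=III)·f_III = 0.33 × 0.276209 = 0.0911489
Denominator: 0.150602 + 0.157995 + 0.0911489 = 0.399746
So the posterior for Class I is 0.150602 / 0.399746 ≈ 0.377.

0.377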